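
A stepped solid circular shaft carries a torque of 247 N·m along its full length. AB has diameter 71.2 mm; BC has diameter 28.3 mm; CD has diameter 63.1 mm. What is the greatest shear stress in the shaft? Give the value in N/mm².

55.5 N/mm²

Under the same torque, τ_max = 16T/(πd³) is largest where d is smallest — segment BC (d = 28.3 mm).
τ_max = 16·247.0/(π·(0.0283)³) = 5.550×10^7 Pa.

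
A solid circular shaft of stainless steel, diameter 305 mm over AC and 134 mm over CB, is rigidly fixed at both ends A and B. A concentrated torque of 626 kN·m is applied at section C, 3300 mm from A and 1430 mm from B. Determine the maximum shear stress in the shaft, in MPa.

Compatibility: T_A·a/J_AC = T_B·b/J_CB with T_A + T_B = T₀.
J_AC = 8.50×10^-4 m⁴, J_CB = 3.17×10^-5 m⁴, so T_A = T₀·(J_AC/a)/((J_AC/a)+(J_CB/b)) = 576400 N·m, T_B = 49560 N·m.
τ in each portion: τ_AC = 1.03×10^8 Pa, τ_CB = 1.05×10^8 Pa; maximum is in CB.
τ_max = T_CB·r/J = 49560·0.0670/3.17×10^-5 = 1.049×10^8 Pa.

105 MPa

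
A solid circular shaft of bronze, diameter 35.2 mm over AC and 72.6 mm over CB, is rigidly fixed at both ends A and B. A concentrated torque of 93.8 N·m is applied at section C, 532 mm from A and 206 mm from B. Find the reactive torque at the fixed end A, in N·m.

1.97 N·m

Compatibility: T_A·a/J_AC = T_B·b/J_CB with T_A + T_B = T₀.
J_AC = 1.51×10^-7 m⁴, J_CB = 2.73×10^-6 m⁴, so T_A = T₀·(J_AC/a)/((J_AC/a)+(J_CB/b)) = 1.965 N·m, T_B = 91.83 N·m.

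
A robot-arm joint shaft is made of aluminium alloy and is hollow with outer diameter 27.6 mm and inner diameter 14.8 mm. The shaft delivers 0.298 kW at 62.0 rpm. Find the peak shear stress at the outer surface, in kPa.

ω = 2π·62.0/60 = 6.493 rad/s, so T = P/ω = 0.298×10³ / 6.493 = 45.90 N·m.
J = π(d_o⁴ − d_i⁴)/32 = π(0.0276⁴ − 0.0148⁴)/32 = 5.226×10^-8 m⁴.
τ_max = T·r/J = 45.90 × 0.0138 / 5.226×10^-8 = 1.212×10^7 Pa.

12100 kPa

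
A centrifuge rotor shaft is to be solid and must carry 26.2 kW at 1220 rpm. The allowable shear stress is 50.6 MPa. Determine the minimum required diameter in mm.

ω = 2π·1220/60 = 127.8 rad/s, so T = P/ω = 26.2×10³ / 127.8 = 205.1 N·m.
For a solid shaft τ_max = 16T/(πd³), so d = (16T/(π τ_allow))^(1/3) = (16·205.1/(π·5.06×10^7))^(1/3) = 0.02743 m.

27.4 mm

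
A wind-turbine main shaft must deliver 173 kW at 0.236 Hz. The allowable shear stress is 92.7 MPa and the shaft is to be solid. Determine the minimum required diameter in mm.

ω = 2π·0.236 = 1.483 rad/s, so T = P/ω = 173×10³ / 1.483 = 116700 N·m.
For a solid shaft τ_max = 16T/(πd³), so d = (16T/(π τ_allow))^(1/3) = (16·116700/(π·9.27×10^7))^(1/3) = 0.1858 m.

186 mm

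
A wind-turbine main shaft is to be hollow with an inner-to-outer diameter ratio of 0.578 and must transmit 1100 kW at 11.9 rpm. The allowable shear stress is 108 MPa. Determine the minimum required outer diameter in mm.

ω = 2π·11.9/60 = 1.246 rad/s, so T = P/ω = 1100×10³ / 1.246 = 882700 N·m.
For a hollow shaft with d_i/d_o = 0.578: τ_max = 16T/(π d_o³ (1−k⁴)), so d_o = [16T/(π τ_allow (1−k⁴))]^(1/3) = [16·882700/(π·1.08×10^8·0.8884)]^(1/3) = 0.3605 m.

361 mm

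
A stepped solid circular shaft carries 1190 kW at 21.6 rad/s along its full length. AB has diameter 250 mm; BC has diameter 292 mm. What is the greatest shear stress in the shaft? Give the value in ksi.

2.60 ksi

ω = 21.6 rad/s, so T = P/ω = 1190×10³ / 21.60 = 55090 N·m.
Under the same torque, τ_max = 16T/(πd³) is largest where d is smallest — segment AB (d = 250 mm).
τ_max = 16·55090/(π·(0.250)³) = 1.796×10^7 Pa.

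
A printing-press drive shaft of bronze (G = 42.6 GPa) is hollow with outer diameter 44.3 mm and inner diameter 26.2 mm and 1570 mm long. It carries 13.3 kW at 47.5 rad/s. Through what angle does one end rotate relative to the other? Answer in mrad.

31.1 mrad

ω = 47.5 rad/s, so T = P/ω = 13.3×10³ / 47.50 = 280.0 N·m.
J = π(d_o⁴ − d_i⁴)/32 = π(0.0443⁴ − 0.0262⁴)/32 = 3.318×10^-7 m⁴.
θ = T·L/(G·J) = 280.0 × 1.57 / (42.6×10⁹ × 3.318×10^-7) = 0.03110 rad.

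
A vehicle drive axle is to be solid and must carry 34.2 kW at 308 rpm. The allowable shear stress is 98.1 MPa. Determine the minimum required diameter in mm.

ω = 2π·308/60 = 32.25 rad/s, so T = P/ω = 34.2×10³ / 32.25 = 1060 N·m.
For a solid shaft τ_max = 16T/(πd³), so d = (16T/(π τ_allow))^(1/3) = (16·1060/(π·9.81×10^7))^(1/3) = 0.03804 m.

38.0 mm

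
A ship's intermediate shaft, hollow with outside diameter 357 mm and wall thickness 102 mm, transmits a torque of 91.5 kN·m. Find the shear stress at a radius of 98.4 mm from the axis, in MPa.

5.84 MPa

J = π(d_o⁴ − d_i⁴)/32 = π(0.357⁴ − 0.153⁴)/32 = 1.541×10^-3 m⁴.
Shear stress varies linearly with radius: τ = T·r/J = 91500 × 0.0984 / 1.541×10^-3 = 5.843×10^6 Pa.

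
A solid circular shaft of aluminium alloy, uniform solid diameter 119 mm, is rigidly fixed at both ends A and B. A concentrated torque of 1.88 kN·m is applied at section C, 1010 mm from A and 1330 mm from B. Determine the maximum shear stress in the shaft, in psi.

468 psi

With uniform GJ and both ends fixed, compatibility θ_AC = θ_CB gives T_A·a = T_B·b, together with T_A + T_B = T₀.
T_A = T₀·b/(a+b) = 1880·1330/2340 = 1069 N·m; T_B = 811.5 N·m.
τ in each portion: τ_AC = 3.23×10^6 Pa, τ_CB = 2.45×10^6 Pa; maximum is in AC.
τ_max = T_AC·r/J = 1069·0.0595/1.97×10^-5 = 3.229×10^6 Pa.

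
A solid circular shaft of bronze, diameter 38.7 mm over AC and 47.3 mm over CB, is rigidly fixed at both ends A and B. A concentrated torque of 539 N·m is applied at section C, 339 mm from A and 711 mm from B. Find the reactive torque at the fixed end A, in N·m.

Compatibility: T_A·a/J_AC = T_B·b/J_CB with T_A + T_B = T₀.
J_AC = 2.20×10^-7 m⁴, J_CB = 4.91×10^-7 m⁴, so T_A = T₀·(J_AC/a)/((J_AC/a)+(J_CB/b)) = 261.1 N·m, T_B = 277.9 N·m.

261 N·m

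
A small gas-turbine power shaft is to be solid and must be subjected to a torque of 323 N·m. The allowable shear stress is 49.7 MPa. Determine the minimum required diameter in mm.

32.1 mm

For a solid shaft τ_max = 16T/(πd³), so d = (16T/(π τ_allow))^(1/3) = (16·323.0/(π·4.97×10^7))^(1/3) = 0.03211 m.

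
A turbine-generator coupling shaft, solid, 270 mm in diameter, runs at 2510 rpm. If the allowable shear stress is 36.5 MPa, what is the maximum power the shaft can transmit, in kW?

37100 kW

J = πd⁴/32 = π(0.270)⁴/32 = 5.217×10^-4 m⁴.
T_max = τ_allow·J/r = 3.65×10^7 × 5.217×10^-4 / 0.135 = 141100 N·m.
ω = 2π·2510/60 = 262.8 rad/s, so P_max = T_max·ω = 3.708×10^7 W.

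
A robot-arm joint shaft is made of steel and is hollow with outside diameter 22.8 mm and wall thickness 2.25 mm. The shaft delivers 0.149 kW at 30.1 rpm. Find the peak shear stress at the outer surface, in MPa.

34.7 MPa

ω = 2π·30.1/60 = 3.152 rad/s, so T = P/ω = 0.149×10³ / 3.152 = 47.27 N·m.
J = π(d_o⁴ − d_i⁴)/32 = π(0.0228⁴ − 0.0183⁴)/32 = 1.552×10^-8 m⁴.
τ_max = T·r/J = 47.27 × 0.0114 / 1.552×10^-8 = 3.472×10^7 Pa.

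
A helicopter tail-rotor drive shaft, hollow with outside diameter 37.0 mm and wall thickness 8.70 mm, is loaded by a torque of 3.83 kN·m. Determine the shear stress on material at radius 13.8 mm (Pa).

J = π(d_o⁴ − d_i⁴)/32 = π(0.0370⁴ − 0.0196⁴)/32 = 1.695×10^-7 m⁴.
Shear stress varies linearly with radius: τ = T·r/J = 3830 × 0.0138 / 1.695×10^-7 = 3.118×10^8 Pa.

3.12e8 Pa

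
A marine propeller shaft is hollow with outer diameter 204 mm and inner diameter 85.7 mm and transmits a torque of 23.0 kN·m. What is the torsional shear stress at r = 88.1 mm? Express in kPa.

J = π(d_o⁴ − d_i⁴)/32 = π(0.204⁴ − 0.0857⁴)/32 = 1.647×10^-4 m⁴.
Shear stress varies linearly with radius: τ = T·r/J = 23000 × 0.0881 / 1.647×10^-4 = 1.230×10^7 Pa.

12300 kPa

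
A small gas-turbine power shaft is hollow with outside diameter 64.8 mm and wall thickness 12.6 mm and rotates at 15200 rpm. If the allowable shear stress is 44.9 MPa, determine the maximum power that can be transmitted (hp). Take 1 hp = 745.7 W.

4410 hp

J = π(d_o⁴ − d_i⁴)/32 = π(0.0648⁴ − 0.0396⁴)/32 = 1.490×10^-6 m⁴.
T_max = τ_allow·J/r = 4.49×10^7 × 1.490×10^-6 / 0.0324 = 2064 N·m.
ω = 2π·15200/60 = 1592 rad/s, so P_max = T_max·ω = 3.286×10^6 W.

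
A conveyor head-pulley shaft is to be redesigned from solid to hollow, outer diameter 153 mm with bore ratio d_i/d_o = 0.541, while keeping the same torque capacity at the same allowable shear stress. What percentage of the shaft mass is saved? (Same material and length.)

Equal τ_max and T ⇒ the solid shaft needs d_s³ = d_o³(1−k⁴), so d_s = 153·(1−0.541⁴)^(1/3) = 148.5 mm.
Area ratio A_h/A_s = d_o²(1−k²)/d_s² = (1−k²)/(1−k⁴)^(2/3) = 0.7508.
Mass saving = 1 − 0.7508 = 24.9 %.

24.9 %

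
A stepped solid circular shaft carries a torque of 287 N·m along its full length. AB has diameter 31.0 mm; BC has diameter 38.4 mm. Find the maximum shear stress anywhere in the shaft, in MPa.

Under the same torque, τ_max = 16T/(πd³) is largest where d is smallest — segment AB (d = 31.0 mm).
τ_max = 16·287.0/(π·(0.0310)³) = 4.906×10^7 Pa.

49.1 MPa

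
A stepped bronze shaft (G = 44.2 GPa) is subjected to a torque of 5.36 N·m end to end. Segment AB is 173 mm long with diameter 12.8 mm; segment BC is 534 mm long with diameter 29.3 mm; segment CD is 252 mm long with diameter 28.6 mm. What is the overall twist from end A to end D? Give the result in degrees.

J_AB = π(0.0128)⁴/32 = 2.64×10^-9 m⁴; J_BC = π(0.0293)⁴/32 = 7.24×10^-8 m⁴; J_CD = π(0.0286)⁴/32 = 6.57×10^-8 m⁴.
θ = (T/G)·Σ L_i/J_i = (5.360/44.2×10⁹)·(0.173/2.64×10^-9 + 0.534/7.24×10^-8 + 0.252/6.57×10^-8) = 9.321×10^-3 rad.

0.534°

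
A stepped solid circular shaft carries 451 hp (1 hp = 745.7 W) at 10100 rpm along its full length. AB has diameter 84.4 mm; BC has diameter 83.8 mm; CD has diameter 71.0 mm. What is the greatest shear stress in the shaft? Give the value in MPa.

4.52 MPa

ω = 2π·10100/60 = 1058 rad/s, so T = P/ω = 451×745.7 / 1058 = 318.0 N·m.
Under the same torque, τ_max = 16T/(πd³) is largest where d is smallest — segment CD (d = 71.0 mm).
τ_max = 16·318.0/(π·(0.0710)³) = 4.525×10^6 Pa.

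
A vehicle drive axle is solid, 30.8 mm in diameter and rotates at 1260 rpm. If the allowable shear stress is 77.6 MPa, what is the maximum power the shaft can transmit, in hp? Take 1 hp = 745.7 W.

78.8 hp

J = πd⁴/32 = π(0.0308)⁴/32 = 8.835×10^-8 m⁴.
T_max = τ_allow·J/r = 7.76×10^7 × 8.835×10^-8 / 0.0154 = 445.2 N·m.
ω = 2π·1260/60 = 131.9 rad/s, so P_max = T_max·ω = 5.874×10^4 W.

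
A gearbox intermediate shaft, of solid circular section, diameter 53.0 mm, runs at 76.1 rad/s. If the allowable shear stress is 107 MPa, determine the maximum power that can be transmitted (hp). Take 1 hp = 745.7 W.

319 hp

J = πd⁴/32 = π(0.0530)⁴/32 = 7.746×10^-7 m⁴.
T_max = τ_allow·J/r = 1.07×10^8 × 7.746×10^-7 / 0.0265 = 3128 N·m.
ω = 76.1 rad/s, so P_max = T_max·ω = 2.380×10^5 W.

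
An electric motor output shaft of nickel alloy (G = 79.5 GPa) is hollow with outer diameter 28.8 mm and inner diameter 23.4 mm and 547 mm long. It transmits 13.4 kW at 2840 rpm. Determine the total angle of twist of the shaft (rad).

ω = 2π·2840/60 = 297.4 rad/s, so T = P/ω = 13.4×10³ / 297.4 = 45.06 N·m.
J = π(d_o⁴ − d_i⁴)/32 = π(0.0288⁴ − 0.0234⁴)/32 = 3.811×10^-8 m⁴.
θ = T·L/(G·J) = 45.06 × 0.547 / (79.5×10⁹ × 3.811×10^-8) = 8.135×10^-3 rad.

0.00814 rad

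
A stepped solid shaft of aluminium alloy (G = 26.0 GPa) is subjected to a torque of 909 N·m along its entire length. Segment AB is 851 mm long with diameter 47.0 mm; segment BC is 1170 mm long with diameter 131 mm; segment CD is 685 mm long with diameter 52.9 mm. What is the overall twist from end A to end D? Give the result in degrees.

J_AB = π(0.0470)⁴/32 = 4.79×10^-7 m⁴; J_BC = π(0.131)⁴/32 = 2.89×10^-5 m⁴; J_CD = π(0.0529)⁴/32 = 7.69×10^-7 m⁴.
θ = (T/G)·Σ L_i/J_i = (909.0/26.0×10⁹)·(0.851/4.79×10^-7 + 1.17/2.89×10^-5 + 0.685/7.69×10^-7) = 0.09467 rad.

5.42°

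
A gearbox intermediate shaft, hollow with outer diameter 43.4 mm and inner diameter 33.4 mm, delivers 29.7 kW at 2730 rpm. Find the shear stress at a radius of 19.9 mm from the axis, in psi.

1330 psi

ω = 2π·2730/60 = 285.9 rad/s, so T = P/ω = 29.7×10³ / 285.9 = 103.9 N·m.
J = π(d_o⁴ − d_i⁴)/32 = π(0.0434⁴ − 0.0334⁴)/32 = 2.261×10^-7 m⁴.
Shear stress varies linearly with radius: τ = T·r/J = 103.9 × 0.0199 / 2.261×10^-7 = 9.142×10^6 Pa.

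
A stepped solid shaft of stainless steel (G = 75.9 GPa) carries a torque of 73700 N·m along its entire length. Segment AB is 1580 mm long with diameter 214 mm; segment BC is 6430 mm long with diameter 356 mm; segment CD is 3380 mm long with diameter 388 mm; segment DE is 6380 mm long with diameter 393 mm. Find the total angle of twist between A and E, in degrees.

0.890°

J_AB = π(0.214)⁴/32 = 2.06×10^-4 m⁴; J_BC = π(0.356)⁴/32 = 1.58×10^-3 m⁴; J_CD = π(0.388)⁴/32 = 2.22×10^-3 m⁴; J_DE = π(0.393)⁴/32 = 2.34×10^-3 m⁴.
θ = (T/G)·Σ L_i/J_i = (73700/75.9×10⁹)·(1.58/2.06×10^-4 + 6.43/1.58×10^-3 + 3.38/2.22×10^-3 + 6.38/2.34×10^-3) = 0.01553 rad.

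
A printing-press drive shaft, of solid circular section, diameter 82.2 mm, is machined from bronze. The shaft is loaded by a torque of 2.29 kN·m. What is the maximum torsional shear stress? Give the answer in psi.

3050 psi

J = πd⁴/32 = π(0.0822)⁴/32 = 4.482×10^-6 m⁴.
τ_max = T·r/J = 2290 × 0.0411 / 4.482×10^-6 = 2.100×10^7 Pa.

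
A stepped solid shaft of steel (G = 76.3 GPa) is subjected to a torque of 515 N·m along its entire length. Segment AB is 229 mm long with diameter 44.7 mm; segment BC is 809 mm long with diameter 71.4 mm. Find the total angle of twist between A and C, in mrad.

6.08 mrad

J_AB = π(0.0447)⁴/32 = 3.92×10^-7 m⁴; J_BC = π(0.0714)⁴/32 = 2.55×10^-6 m⁴.
θ = (T/G)·Σ L_i/J_i = (515.0/76.3×10⁹)·(0.229/3.92×10^-7 + 0.809/2.55×10^-6) = 6.084×10^-3 rad.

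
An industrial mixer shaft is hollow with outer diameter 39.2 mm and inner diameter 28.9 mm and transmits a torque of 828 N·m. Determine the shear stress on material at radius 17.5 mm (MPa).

88.7 MPa

J = π(d_o⁴ − d_i⁴)/32 = π(0.0392⁴ − 0.0289⁴)/32 = 1.633×10^-7 m⁴.
Shear stress varies linearly with radius: τ = T·r/J = 828.0 × 0.0175 / 1.633×10^-7 = 8.871×10^7 Pa.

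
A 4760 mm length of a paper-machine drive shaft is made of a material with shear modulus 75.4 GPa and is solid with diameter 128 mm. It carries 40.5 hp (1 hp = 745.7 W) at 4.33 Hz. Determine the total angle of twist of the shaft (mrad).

2.66 mrad

ω = 2π·4.33 = 27.21 rad/s, so T = P/ω = 40.5×745.7 / 27.21 = 1110 N·m.
J = πd⁴/32 = π(0.128)⁴/32 = 2.635×10^-5 m⁴.
θ = T·L/(G·J) = 1110 × 4.76 / (75.4×10⁹ × 2.635×10^-5) = 2.659×10^-3 rad.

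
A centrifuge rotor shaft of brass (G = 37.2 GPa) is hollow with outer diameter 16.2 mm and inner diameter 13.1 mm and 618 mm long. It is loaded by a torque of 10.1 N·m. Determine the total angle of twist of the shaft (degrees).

J = π(d_o⁴ − d_i⁴)/32 = π(0.0162⁴ − 0.0131⁴)/32 = 3.871×10^-9 m⁴.
θ = T·L/(G·J) = 10.10 × 0.618 / (37.2×10⁹ × 3.871×10^-9) = 0.04335 rad.

2.48°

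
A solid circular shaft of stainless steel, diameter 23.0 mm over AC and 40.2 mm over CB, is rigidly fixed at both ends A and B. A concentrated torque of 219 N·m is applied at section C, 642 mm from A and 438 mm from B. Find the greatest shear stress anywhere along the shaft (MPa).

16.0 MPa

Compatibility: T_A·a/J_AC = T_B·b/J_CB with T_A + T_B = T₀.
J_AC = 2.75×10^-8 m⁴, J_CB = 2.56×10^-7 m⁴, so T_A = T₀·(J_AC/a)/((J_AC/a)+(J_CB/b)) = 14.92 N·m, T_B = 204.1 N·m.
τ in each portion: τ_AC = 6.25×10^6 Pa, τ_CB = 1.60×10^7 Pa; maximum is in CB.
τ_max = T_CB·r/J = 204.1·0.0201/2.56×10^-7 = 1.600×10^7 Pa.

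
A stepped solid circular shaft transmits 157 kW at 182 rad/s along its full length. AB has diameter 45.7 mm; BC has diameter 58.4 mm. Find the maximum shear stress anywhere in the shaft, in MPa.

ω = 182 rad/s, so T = P/ω = 157×10³ / 182.0 = 862.6 N·m.
Under the same torque, τ_max = 16T/(πd³) is largest where d is smallest — segment AB (d = 45.7 mm).
τ_max = 16·862.6/(π·(0.0457)³) = 4.603×10^7 Pa.

46.0 MPa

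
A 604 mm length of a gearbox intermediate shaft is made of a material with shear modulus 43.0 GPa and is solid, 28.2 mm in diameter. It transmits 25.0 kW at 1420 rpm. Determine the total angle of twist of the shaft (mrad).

ω = 2π·1420/60 = 148.7 rad/s, so T = P/ω = 25.0×10³ / 148.7 = 168.1 N·m.
J = πd⁴/32 = π(0.0282)⁴/32 = 6.209×10^-8 m⁴.
θ = T·L/(G·J) = 168.1 × 0.604 / (43.0×10⁹ × 6.209×10^-8) = 0.03804 rad.

38.0 mrad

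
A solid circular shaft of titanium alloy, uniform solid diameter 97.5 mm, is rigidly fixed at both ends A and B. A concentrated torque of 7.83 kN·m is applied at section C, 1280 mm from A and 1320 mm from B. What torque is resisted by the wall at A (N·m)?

With uniform GJ and both ends fixed, compatibility θ_AC = θ_CB gives T_A·a = T_B·b, together with T_A + T_B = T₀.
T_A = T₀·b/(a+b) = 7830·1320/2600 = 3975 N·m; T_B = 3855 N·m.

3980 N·m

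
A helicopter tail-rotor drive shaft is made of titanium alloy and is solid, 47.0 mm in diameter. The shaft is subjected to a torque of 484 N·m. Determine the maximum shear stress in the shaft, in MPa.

J = πd⁴/32 = π(0.0470)⁴/32 = 4.791×10^-7 m⁴.
τ_max = T·r/J = 484.0 × 0.0235 / 4.791×10^-7 = 2.374×10^7 Pa.

23.7 MPa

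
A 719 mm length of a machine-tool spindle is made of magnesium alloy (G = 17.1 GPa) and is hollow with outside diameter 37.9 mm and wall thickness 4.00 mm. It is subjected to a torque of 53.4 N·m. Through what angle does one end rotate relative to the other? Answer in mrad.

J = π(d_o⁴ − d_i⁴)/32 = π(0.0379⁴ − 0.0299⁴)/32 = 1.241×10^-7 m⁴.
θ = T·L/(G·J) = 53.40 × 0.719 / (17.1×10⁹ × 1.241×10^-7) = 0.01809 rad.

18.1 mrad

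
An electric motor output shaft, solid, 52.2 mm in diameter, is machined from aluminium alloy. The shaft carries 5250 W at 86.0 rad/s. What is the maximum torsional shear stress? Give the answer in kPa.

2190 kPa

ω = 86.0 rad/s, so T = P/ω = 5250 / 86.00 = 61.05 N·m.
J = πd⁴/32 = π(0.0522)⁴/32 = 7.289×10^-7 m⁴.
τ_max = T·r/J = 61.05 × 0.0261 / 7.289×10^-7 = 2.186×10^6 Pa.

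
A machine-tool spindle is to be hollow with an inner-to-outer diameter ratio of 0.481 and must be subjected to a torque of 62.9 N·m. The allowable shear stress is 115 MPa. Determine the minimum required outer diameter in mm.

For a hollow shaft with d_i/d_o = 0.481: τ_max = 16T/(π d_o³ (1−k⁴)), so d_o = [16T/(π τ_allow (1−k⁴))]^(1/3) = [16·62.90/(π·1.15×10^8·0.9465)]^(1/3) = 0.01433 m.

14.3 mm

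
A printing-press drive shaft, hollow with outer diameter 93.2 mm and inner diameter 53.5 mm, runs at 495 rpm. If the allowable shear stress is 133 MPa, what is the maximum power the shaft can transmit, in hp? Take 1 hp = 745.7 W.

1310 hp

J = π(d_o⁴ − d_i⁴)/32 = π(0.0932⁴ − 0.0535⁴)/32 = 6.603×10^-6 m⁴.
T_max = τ_allow·J/r = 1.33×10^8 × 6.603×10^-6 / 0.0466 = 18850 N·m.
ω = 2π·495/60 = 51.84 rad/s, so P_max = T_max·ω = 9.769×10^5 W.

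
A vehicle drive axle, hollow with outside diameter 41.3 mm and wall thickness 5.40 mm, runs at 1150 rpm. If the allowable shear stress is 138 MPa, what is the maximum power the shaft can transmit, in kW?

161 kW

J = π(d_o⁴ − d_i⁴)/32 = π(0.0413⁴ − 0.0305⁴)/32 = 2.007×10^-7 m⁴.
T_max = τ_allow·J/r = 1.38×10^8 × 2.007×10^-7 / 0.0206 = 1341 N·m.
ω = 2π·1150/60 = 120.4 rad/s, so P_max = T_max·ω = 1.615×10^5 W.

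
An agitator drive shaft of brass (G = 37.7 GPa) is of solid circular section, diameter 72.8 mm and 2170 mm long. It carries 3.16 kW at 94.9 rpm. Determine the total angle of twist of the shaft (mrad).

6.64 mrad

ω = 2π·94.9/60 = 9.938 rad/s, so T = P/ω = 3.16×10³ / 9.938 = 318.0 N·m.
J = πd⁴/32 = π(0.0728)⁴/32 = 2.758×10^-6 m⁴.
θ = T·L/(G·J) = 318.0 × 2.17 / (37.7×10⁹ × 2.758×10^-6) = 6.637×10^-3 rad.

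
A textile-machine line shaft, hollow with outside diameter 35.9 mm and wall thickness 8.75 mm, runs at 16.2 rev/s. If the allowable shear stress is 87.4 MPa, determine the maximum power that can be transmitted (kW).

75.2 kW

J = π(d_o⁴ − d_i⁴)/32 = π(0.0359⁴ − 0.0184⁴)/32 = 1.518×10^-7 m⁴.
T_max = τ_allow·J/r = 8.74×10^7 × 1.518×10^-7 / 0.0180 = 739.2 N·m.
ω = 2π·16.2 = 101.8 rad/s, so P_max = T_max·ω = 7.524×10^4 W.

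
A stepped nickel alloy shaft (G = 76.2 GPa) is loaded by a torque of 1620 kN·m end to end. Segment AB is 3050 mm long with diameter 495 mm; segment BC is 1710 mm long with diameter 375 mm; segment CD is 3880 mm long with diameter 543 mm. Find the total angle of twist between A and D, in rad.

0.0394 rad

J_AB = π(0.495)⁴/32 = 5.89×10^-3 m⁴; J_BC = π(0.375)⁴/32 = 1.94×10^-3 m⁴; J_CD = π(0.543)⁴/32 = 8.53×10^-3 m⁴.
θ = (T/G)·Σ L_i/J_i = (1.620e6/76.2×10⁹)·(3.05/5.89×10^-3 + 1.71/1.94×10^-3 + 3.88/8.53×10^-3) = 0.03939 rad.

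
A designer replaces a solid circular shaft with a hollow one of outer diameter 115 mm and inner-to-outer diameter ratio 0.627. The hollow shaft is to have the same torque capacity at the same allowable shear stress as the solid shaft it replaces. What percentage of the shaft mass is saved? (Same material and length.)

Equal τ_max and T ⇒ the solid shaft needs d_s³ = d_o³(1−k⁴), so d_s = 115·(1−0.627⁴)^(1/3) = 108.7 mm.
Area ratio A_h/A_s = d_o²(1−k²)/d_s² = (1−k²)/(1−k⁴)^(2/3) = 0.6787.
Mass saving = 1 − 0.6787 = 32.1 %.

32.1 %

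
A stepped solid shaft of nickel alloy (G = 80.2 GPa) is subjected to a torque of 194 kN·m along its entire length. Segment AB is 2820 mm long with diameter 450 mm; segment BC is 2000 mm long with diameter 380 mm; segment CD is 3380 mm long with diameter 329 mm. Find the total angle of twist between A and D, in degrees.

0.640°

J_AB = π(0.450)⁴/32 = 4.03×10^-3 m⁴; J_BC = π(0.380)⁴/32 = 2.05×10^-3 m⁴; J_CD = π(0.329)⁴/32 = 1.15×10^-3 m⁴.
θ = (T/G)·Σ L_i/J_i = (194000/80.2×10⁹)·(2.82/4.03×10^-3 + 2.00/2.05×10^-3 + 3.38/1.15×10^-3) = 0.01117 rad.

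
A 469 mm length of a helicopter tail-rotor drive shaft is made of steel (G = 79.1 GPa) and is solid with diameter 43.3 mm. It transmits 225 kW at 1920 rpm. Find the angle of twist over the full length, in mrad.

19.2 mrad

ω = 2π·1920/60 = 201.1 rad/s, so T = P/ω = 225×10³ / 201.1 = 1119 N·m.
J = πd⁴/32 = π(0.0433)⁴/32 = 3.451×10^-7 m⁴.
θ = T·L/(G·J) = 1119 × 0.469 / (79.1×10⁹ × 3.451×10^-7) = 0.01923 rad.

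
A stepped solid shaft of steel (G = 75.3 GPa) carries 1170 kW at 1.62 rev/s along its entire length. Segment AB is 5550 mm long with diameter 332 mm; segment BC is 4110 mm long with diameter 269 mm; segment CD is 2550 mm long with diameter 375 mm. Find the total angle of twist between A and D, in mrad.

21.3 mrad

ω = 2π·1.62 = 10.18 rad/s, so T = P/ω = 1170×10³ / 10.18 = 114900 N·m.
J_AB = π(0.332)⁴/32 = 1.19×10^-3 m⁴; J_BC = π(0.269)⁴/32 = 5.14×10^-4 m⁴; J_CD = π(0.375)⁴/32 = 1.94×10^-3 m⁴.
θ = (T/G)·Σ L_i/J_i = (114900/75.3×10⁹)·(5.55/1.19×10^-3 + 4.11/5.14×10^-4 + 2.55/1.94×10^-3) = 0.02131 rad.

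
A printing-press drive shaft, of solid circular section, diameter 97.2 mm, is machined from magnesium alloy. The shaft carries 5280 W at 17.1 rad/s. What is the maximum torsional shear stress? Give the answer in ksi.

ω = 17.1 rad/s, so T = P/ω = 5280 / 17.10 = 308.8 N·m.
J = πd⁴/32 = π(0.0972)⁴/32 = 8.763×10^-6 m⁴.
τ_max = T·r/J = 308.8 × 0.0486 / 8.763×10^-6 = 1.712×10^6 Pa.

0.248 ksi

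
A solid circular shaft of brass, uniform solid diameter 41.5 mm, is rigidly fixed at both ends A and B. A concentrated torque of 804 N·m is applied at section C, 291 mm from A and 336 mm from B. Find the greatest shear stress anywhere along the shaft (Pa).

With uniform GJ and both ends fixed, compatibility θ_AC = θ_CB gives T_A·a = T_B·b, together with T_A + T_B = T₀.
T_A = T₀·b/(a+b) = 804.0·336/627.0 = 430.9 N·m; T_B = 373.1 N·m.
τ in each portion: τ_AC = 3.07×10^7 Pa, τ_CB = 2.66×10^7 Pa; maximum is in AC.
τ_max = T_AC·r/J = 430.9·0.0208/2.91×10^-7 = 3.070×10^7 Pa.

3.07e7 Pa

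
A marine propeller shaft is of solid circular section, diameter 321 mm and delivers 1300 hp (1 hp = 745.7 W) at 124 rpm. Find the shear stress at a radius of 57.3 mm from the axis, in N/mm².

4.10 N/mm²

ω = 2π·124/60 = 12.99 rad/s, so T = P/ω = 1300×745.7 / 12.99 = 74650 N·m.
J = πd⁴/32 = π(0.321)⁴/32 = 1.042×10^-3 m⁴.
Shear stress varies linearly with radius: τ = T·r/J = 74650 × 0.0573 / 1.042×10^-3 = 4.104×10^6 Pa.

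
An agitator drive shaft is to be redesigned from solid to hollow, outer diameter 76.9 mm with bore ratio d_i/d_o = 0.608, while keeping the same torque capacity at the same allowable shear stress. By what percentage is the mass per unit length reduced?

Equal τ_max and T ⇒ the solid shaft needs d_s³ = d_o³(1−k⁴), so d_s = 76.9·(1−0.608⁴)^(1/3) = 73.22 mm.
Area ratio A_h/A_s = d_o²(1−k²)/d_s² = (1−k²)/(1−k⁴)^(2/3) = 0.6952.
Mass saving = 1 − 0.6952 = 30.5 %.

30.5 %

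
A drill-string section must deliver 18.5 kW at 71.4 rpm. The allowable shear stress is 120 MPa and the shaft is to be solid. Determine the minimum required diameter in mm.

47.2 mm

ω = 2π·71.4/60 = 7.477 rad/s, so T = P/ω = 18.5×10³ / 7.477 = 2474 N·m.
For a solid shaft τ_max = 16T/(πd³), so d = (16T/(π τ_allow))^(1/3) = (16·2474/(π·1.20×10^8))^(1/3) = 0.04718 m.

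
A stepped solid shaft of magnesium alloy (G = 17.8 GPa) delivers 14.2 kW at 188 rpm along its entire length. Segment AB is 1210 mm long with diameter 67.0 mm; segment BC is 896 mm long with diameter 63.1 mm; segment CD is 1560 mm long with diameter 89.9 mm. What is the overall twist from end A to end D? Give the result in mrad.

58.0 mrad

ω = 2π·188/60 = 19.69 rad/s, so T = P/ω = 14.2×10³ / 19.69 = 721.3 N·m.
J_AB = π(0.0670)⁴/32 = 1.98×10^-6 m⁴; J_BC = π(0.0631)⁴/32 = 1.56×10^-6 m⁴; J_CD = π(0.0899)⁴/32 = 6.41×10^-6 m⁴.
θ = (T/G)·Σ L_i/J_i = (721.3/17.8×10⁹)·(1.21/1.98×10^-6 + 0.896/1.56×10^-6 + 1.56/6.41×10^-6) = 0.05797 rad.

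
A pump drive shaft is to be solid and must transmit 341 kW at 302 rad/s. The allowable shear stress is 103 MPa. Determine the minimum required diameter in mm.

38.2 mm

ω = 302 rad/s, so T = P/ω = 341×10³ / 302.0 = 1129 N·m.
For a solid shaft τ_max = 16T/(πd³), so d = (16T/(π τ_allow))^(1/3) = (16·1129/(π·1.03×10^8))^(1/3) = 0.03822 m.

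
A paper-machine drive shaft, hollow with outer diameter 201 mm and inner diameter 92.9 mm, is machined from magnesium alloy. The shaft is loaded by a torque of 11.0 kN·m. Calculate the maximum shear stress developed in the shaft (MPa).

7.23 MPa

J = π(d_o⁴ − d_i⁴)/32 = π(0.201⁴ − 0.0929⁴)/32 = 1.529×10^-4 m⁴.
τ_max = T·r/J = 11000 × 0.101 / 1.529×10^-4 = 7.229×10^6 Pa.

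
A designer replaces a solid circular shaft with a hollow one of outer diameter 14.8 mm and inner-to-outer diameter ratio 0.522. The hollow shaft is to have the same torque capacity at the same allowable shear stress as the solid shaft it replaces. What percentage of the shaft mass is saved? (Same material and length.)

Equal τ_max and T ⇒ the solid shaft needs d_s³ = d_o³(1−k⁴), so d_s = 14.8·(1−0.522⁴)^(1/3) = 14.42 mm.
Area ratio A_h/A_s = d_o²(1−k²)/d_s² = (1−k²)/(1−k⁴)^(2/3) = 0.7659.
Mass saving = 1 − 0.7659 = 23.4 %.

23.4 %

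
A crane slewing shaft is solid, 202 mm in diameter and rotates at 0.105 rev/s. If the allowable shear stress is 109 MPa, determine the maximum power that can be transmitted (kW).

116 kW

J = πd⁴/32 = π(0.202)⁴/32 = 1.635×10^-4 m⁴.
T_max = τ_allow·J/r = 1.09×10^8 × 1.635×10^-4 / 0.101 = 176400 N·m.
ω = 2π·0.105 = 0.6597 rad/s, so P_max = T_max·ω = 1.164×10^5 W.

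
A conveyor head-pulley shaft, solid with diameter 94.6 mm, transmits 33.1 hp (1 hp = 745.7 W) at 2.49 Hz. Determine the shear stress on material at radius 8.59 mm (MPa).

ω = 2π·2.49 = 15.65 rad/s, so T = P/ω = 33.1×745.7 / 15.65 = 1578 N·m.
J = πd⁴/32 = π(0.0946)⁴/32 = 7.863×10^-6 m⁴.
Shear stress varies linearly with radius: τ = T·r/J = 1578 × 0.00859 / 7.863×10^-6 = 1.724×10^6 Pa.

1.72 MPa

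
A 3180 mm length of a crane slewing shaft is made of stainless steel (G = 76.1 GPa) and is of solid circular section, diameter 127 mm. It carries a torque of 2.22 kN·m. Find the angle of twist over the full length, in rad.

0.00363 rad

J = πd⁴/32 = π(0.127)⁴/32 = 2.554×10^-5 m⁴.
θ = T·L/(G·J) = 2220 × 3.18 / (76.1×10⁹ × 2.554×10^-5) = 3.632×10^-3 rad.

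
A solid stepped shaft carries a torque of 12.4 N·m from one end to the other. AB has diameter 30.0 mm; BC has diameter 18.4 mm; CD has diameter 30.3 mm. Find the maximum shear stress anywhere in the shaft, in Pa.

Under the same torque, τ_max = 16T/(πd³) is largest where d is smallest — segment BC (d = 18.4 mm).
τ_max = 16·12.40/(π·(0.0184)³) = 1.014×10^7 Pa.

1.01e7 Pa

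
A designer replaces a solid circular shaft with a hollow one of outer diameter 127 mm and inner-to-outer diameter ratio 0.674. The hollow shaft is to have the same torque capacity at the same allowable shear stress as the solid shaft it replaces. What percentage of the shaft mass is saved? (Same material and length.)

Equal τ_max and T ⇒ the solid shaft needs d_s³ = d_o³(1−k⁴), so d_s = 127·(1−0.674⁴)^(1/3) = 117.6 mm.
Area ratio A_h/A_s = d_o²(1−k²)/d_s² = (1−k²)/(1−k⁴)^(2/3) = 0.6366.
Mass saving = 1 − 0.6366 = 36.3 %.

36.3 %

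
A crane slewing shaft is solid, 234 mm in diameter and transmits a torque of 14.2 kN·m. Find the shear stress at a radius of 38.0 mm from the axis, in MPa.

J = πd⁴/32 = π(0.234)⁴/32 = 2.943×10^-4 m⁴.
Shear stress varies linearly with radius: τ = T·r/J = 14200 × 0.0380 / 2.943×10^-4 = 1.833×10^6 Pa.

1.83 MPa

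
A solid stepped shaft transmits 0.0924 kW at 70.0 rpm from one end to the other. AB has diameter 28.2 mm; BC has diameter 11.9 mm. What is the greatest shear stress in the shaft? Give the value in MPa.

38.1 MPa

ω = 2π·70.0/60 = 7.330 rad/s, so T = P/ω = 0.0924×10³ / 7.330 = 12.61 N·m.
Under the same torque, τ_max = 16T/(πd³) is largest where d is smallest — segment BC (d = 11.9 mm).
τ_max = 16·12.61/(π·(0.0119)³) = 3.810×10^7 Pa.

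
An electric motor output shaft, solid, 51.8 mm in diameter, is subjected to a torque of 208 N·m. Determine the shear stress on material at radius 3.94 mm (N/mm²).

1.16 N/mm²

J = πd⁴/32 = π(0.0518)⁴/32 = 7.068×10^-7 m⁴.
Shear stress varies linearly with radius: τ = T·r/J = 208.0 × 0.00394 / 7.068×10^-7 = 1.159×10^6 Pa.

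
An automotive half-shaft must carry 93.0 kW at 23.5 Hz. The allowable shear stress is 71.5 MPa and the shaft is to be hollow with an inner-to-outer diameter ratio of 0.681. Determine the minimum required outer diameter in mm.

ω = 2π·23.5 = 147.7 rad/s, so T = P/ω = 93.0×10³ / 147.7 = 629.8 N·m.
For a hollow shaft with d_i/d_o = 0.681: τ_max = 16T/(π d_o³ (1−k⁴)), so d_o = [16T/(π τ_allow (1−k⁴))]^(1/3) = [16·629.8/(π·7.15×10^7·0.7849)]^(1/3) = 0.03852 m.

38.5 mm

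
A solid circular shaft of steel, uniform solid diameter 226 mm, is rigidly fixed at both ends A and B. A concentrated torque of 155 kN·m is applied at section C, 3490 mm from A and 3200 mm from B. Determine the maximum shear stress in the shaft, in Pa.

3.57e7 Pa

With uniform GJ and both ends fixed, compatibility θ_AC = θ_CB gives T_A·a = T_B·b, together with T_A + T_B = T₀.
T_A = T₀·b/(a+b) = 155000·3200/6690 = 74140 N·m; T_B = 80860 N·m.
τ in each portion: τ_AC = 3.27×10^7 Pa, τ_CB = 3.57×10^7 Pa; maximum is in CB.
τ_max = T_CB·r/J = 80860·0.113/2.56×10^-4 = 3.568×10^7 Pa.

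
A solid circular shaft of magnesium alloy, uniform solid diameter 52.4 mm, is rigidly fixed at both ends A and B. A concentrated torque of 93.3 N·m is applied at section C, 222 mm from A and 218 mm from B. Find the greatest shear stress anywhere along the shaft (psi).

242 psi

With uniform GJ and both ends fixed, compatibility θ_AC = θ_CB gives T_A·a = T_B·b, together with T_A + T_B = T₀.
T_A = T₀·b/(a+b) = 93.30·218/440.0 = 46.23 N·m; T_B = 47.07 N·m.
τ in each portion: τ_AC = 1.64×10^6 Pa, τ_CB = 1.67×10^6 Pa; maximum is in CB.
τ_max = T_CB·r/J = 47.07·0.0262/7.40×10^-7 = 1.666×10^6 Pa.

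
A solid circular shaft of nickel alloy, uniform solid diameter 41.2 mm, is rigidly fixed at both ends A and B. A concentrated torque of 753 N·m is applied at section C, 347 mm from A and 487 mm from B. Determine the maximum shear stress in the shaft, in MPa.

With uniform GJ and both ends fixed, compatibility θ_AC = θ_CB gives T_A·a = T_B·b, together with T_A + T_B = T₀.
T_A = T₀·b/(a+b) = 753.0·487/834.0 = 439.7 N·m; T_B = 313.3 N·m.
τ in each portion: τ_AC = 3.20×10^7 Pa, τ_CB = 2.28×10^7 Pa; maximum is in AC.
τ_max = T_AC·r/J = 439.7·0.0206/2.83×10^-7 = 3.202×10^7 Pa.

32.0 MPa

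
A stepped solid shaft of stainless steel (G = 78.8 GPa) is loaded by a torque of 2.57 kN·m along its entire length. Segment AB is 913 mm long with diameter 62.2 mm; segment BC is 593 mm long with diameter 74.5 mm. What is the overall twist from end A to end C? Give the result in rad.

0.0267 rad

J_AB = π(0.0622)⁴/32 = 1.47×10^-6 m⁴; J_BC = π(0.0745)⁴/32 = 3.02×10^-6 m⁴.
θ = (T/G)·Σ L_i/J_i = (2570/78.8×10⁹)·(0.913/1.47×10^-6 + 0.593/3.02×10^-6) = 0.02666 rad.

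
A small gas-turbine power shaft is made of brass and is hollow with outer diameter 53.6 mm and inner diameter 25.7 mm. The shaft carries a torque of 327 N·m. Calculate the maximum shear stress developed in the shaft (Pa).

1.14e7 Pa

J = π(d_o⁴ − d_i⁴)/32 = π(0.0536⁴ − 0.0257⁴)/32 = 7.675×10^-7 m⁴.
τ_max = T·r/J = 327.0 × 0.0268 / 7.675×10^-7 = 1.142×10^7 Pa.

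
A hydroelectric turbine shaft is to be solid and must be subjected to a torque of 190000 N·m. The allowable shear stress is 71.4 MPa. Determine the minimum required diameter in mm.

For a solid shaft τ_max = 16T/(πd³), so d = (16T/(π τ_allow))^(1/3) = (16·190000/(π·7.14×10^7))^(1/3) = 0.2384 m.

238 mm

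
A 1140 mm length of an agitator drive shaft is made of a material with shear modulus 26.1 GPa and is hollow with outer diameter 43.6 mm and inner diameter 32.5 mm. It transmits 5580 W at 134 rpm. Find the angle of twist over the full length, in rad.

0.0708 rad

ω = 2π·134/60 = 14.03 rad/s, so T = P/ω = 5580 / 14.03 = 397.6 N·m.
J = π(d_o⁴ − d_i⁴)/32 = π(0.0436⁴ − 0.0325⁴)/32 = 2.452×10^-7 m⁴.
θ = T·L/(G·J) = 397.6 × 1.14 / (26.1×10⁹ × 2.452×10^-7) = 0.07082 rad.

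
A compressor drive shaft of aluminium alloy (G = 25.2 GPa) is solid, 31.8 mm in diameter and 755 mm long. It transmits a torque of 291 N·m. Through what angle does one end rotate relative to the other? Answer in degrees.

4.98°

J = πd⁴/32 = π(0.0318)⁴/32 = 1.004×10^-7 m⁴.
θ = T·L/(G·J) = 291.0 × 0.755 / (25.2×10⁹ × 1.004×10^-7) = 0.08684 rad.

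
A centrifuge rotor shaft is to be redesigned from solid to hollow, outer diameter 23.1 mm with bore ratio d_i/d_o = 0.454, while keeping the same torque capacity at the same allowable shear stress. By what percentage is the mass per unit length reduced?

Equal τ_max and T ⇒ the solid shaft needs d_s³ = d_o³(1−k⁴), so d_s = 23.1·(1−0.454⁴)^(1/3) = 22.77 mm.
Area ratio A_h/A_s = d_o²(1−k²)/d_s² = (1−k²)/(1−k⁴)^(2/3) = 0.8172.
Mass saving = 1 − 0.8172 = 18.3 %.

18.3 %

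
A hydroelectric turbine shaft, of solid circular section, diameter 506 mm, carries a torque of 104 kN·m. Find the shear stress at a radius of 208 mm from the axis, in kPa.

J = πd⁴/32 = π(0.506)⁴/32 = 6.436×10^-3 m⁴.
Shear stress varies linearly with radius: τ = T·r/J = 104000 × 0.208 / 6.436×10^-3 = 3.361×10^6 Pa.

3360 kPa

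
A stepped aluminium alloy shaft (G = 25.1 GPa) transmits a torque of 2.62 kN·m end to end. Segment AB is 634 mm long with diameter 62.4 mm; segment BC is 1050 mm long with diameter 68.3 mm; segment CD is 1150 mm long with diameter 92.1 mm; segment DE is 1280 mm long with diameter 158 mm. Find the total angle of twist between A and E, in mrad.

J_AB = π(0.0624)⁴/32 = 1.49×10^-6 m⁴; J_BC = π(0.0683)⁴/32 = 2.14×10^-6 m⁴; J_CD = π(0.0921)⁴/32 = 7.06×10^-6 m⁴; J_DE = π(0.158)⁴/32 = 6.12×10^-5 m⁴.
θ = (T/G)·Σ L_i/J_i = (2620/25.1×10⁹)·(0.634/1.49×10^-6 + 1.05/2.14×10^-6 + 1.15/7.06×10^-6 + 1.28/6.12×10^-5) = 0.1149 rad.

115 mrad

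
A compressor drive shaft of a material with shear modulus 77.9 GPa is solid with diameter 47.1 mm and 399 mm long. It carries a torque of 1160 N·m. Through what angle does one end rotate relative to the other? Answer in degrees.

J = πd⁴/32 = π(0.0471)⁴/32 = 4.832×10^-7 m⁴.
θ = T·L/(G·J) = 1160 × 0.399 / (77.9×10⁹ × 4.832×10^-7) = 0.01230 rad.

0.705°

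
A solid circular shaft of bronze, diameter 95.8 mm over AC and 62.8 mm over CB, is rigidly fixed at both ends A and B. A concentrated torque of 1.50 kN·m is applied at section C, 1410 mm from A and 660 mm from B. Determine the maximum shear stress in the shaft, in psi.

1270 psi

Compatibility: T_A·a/J_AC = T_B·b/J_CB with T_A + T_B = T₀.
J_AC = 8.27×10^-6 m⁴, J_CB = 1.53×10^-6 m⁴, so T_A = T₀·(J_AC/a)/((J_AC/a)+(J_CB/b)) = 1076 N·m, T_B = 424.3 N·m.
τ in each portion: τ_AC = 6.23×10^6 Pa, τ_CB = 8.73×10^6 Pa; maximum is in CB.
τ_max = T_CB·r/J = 424.3·0.0314/1.53×10^-6 = 8.726×10^6 Pa.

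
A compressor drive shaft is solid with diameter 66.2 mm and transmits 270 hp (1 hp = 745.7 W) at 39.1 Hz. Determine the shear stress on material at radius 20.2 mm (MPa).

8.78 MPa

ω = 2π·39.1 = 245.7 rad/s, so T = P/ω = 270×745.7 / 245.7 = 819.5 N·m.
J = πd⁴/32 = π(0.0662)⁴/32 = 1.886×10^-6 m⁴.
Shear stress varies linearly with radius: τ = T·r/J = 819.5 × 0.0202 / 1.886×10^-6 = 8.780×10^6 Pa.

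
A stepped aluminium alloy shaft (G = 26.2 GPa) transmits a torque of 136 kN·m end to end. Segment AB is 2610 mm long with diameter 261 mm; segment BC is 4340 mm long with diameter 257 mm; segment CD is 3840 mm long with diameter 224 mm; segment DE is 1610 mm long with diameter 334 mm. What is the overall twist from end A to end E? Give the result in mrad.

170 mrad

J_AB = π(0.261)⁴/32 = 4.56×10^-4 m⁴; J_BC = π(0.257)⁴/32 = 4.28×10^-4 m⁴; J_CD = π(0.224)⁴/32 = 2.47×10^-4 m⁴; J_DE = π(0.334)⁴/32 = 1.22×10^-3 m⁴.
θ = (T/G)·Σ L_i/J_i = (136000/26.2×10⁹)·(2.61/4.56×10^-4 + 4.34/4.28×10^-4 + 3.84/2.47×10^-4 + 1.61/1.22×10^-3) = 0.1698 rad.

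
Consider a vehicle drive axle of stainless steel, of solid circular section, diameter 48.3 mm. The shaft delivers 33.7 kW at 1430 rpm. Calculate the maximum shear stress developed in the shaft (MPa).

10.2 MPa

ω = 2π·1430/60 = 149.7 rad/s, so T = P/ω = 33.7×10³ / 149.7 = 225.0 N·m.
J = πd⁴/32 = π(0.0483)⁴/32 = 5.343×10^-7 m⁴.
τ_max = T·r/J = 225.0 × 0.0241 / 5.343×10^-7 = 1.017×10^7 Pa.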